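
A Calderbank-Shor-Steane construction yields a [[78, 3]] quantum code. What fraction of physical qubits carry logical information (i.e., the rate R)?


Code rate R = k/n
= 3/78
= 0.0385

0.0385


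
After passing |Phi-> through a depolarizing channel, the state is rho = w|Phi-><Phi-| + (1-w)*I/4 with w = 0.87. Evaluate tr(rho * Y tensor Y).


|Phi-> = (|00> - |11>)/sqrt(2)
For the pure Bell state, <Y_A Y_B> = +1 (Bell-state Pauli correlator).
The maximally-mixed part I/4 has tr(I/4 * P tensor P) = 0 for any traceless Pauli P.
So <Y_A Y_B>_rho = w * (+1) + (1 - w) * 0
= 0.87 * (+1)
= 0.8700

0.8700


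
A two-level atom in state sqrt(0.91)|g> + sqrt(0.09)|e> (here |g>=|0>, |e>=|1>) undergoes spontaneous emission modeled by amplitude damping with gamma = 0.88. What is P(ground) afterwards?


For amplitude damping with parameter gamma on state sqrt(a)|0> + sqrt(b)|1>:
alpha^2 = 0.91, beta^2 = 0.09
P(|0>) = alpha^2 + gamma * beta^2
= 0.91 + 0.88 * 0.09
= 0.91 + 0.0792
= 0.9892

0.9892


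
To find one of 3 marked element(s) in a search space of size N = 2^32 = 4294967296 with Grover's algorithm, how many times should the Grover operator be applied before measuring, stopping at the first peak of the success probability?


After j Grover iterations the success probability is P(j) = sin^2((2j+1)*theta), where sin(theta) = sqrt(k/N).
N = 2^32 = 4294967296, k = 3
sin(theta) = sqrt(k/N) = 2.642899792e-05
theta = arcsin(sqrt(k/N)) = 2.642899792e-05 rad
P(j) reaches its first maximum when (2j+1)*theta is as close as possible to pi/2, i.e. j = round(pi/(4*theta) - 1/2).
pi/(4*theta) - 1/2 = 29716.7888
(For comparison, the common estimate pi/4 * sqrt(N/k) = 29717.2888; the exact maximiser is used here.)
Optimal iterations = 29717

29717


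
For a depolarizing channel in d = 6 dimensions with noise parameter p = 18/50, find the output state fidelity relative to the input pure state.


F = (1-p) + p/d
= (1 - 0.3600) + 0.3600/6
= 0.6400 + 0.0600
= 0.7000

0.7000


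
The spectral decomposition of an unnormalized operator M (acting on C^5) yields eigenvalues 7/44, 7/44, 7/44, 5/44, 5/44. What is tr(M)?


tr(M) = sum of eigenvalues
= 7/44 + 7/44 + 7/44 + 5/44 + 5/44
= 31/44
= 0.7045

0.7045


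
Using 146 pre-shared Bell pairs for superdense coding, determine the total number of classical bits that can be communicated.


Superdense coding allows 2 classical bits per shared entangled pair.
146 pair(s) -> 2 * 146 = 292 classical bits

292


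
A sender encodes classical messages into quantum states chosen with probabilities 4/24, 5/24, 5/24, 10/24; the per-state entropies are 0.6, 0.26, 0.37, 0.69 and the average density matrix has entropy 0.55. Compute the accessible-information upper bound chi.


chi = S(rho) - sum_i p_i * S(rho_i)
Weighted entropy = 4/24 * 0.6 + 5/24 * 0.26 + 5/24 * 0.37 + 10/24 * 0.69
= 0.5187
chi = 0.55 - 0.5187
= 0.0313

0.0313


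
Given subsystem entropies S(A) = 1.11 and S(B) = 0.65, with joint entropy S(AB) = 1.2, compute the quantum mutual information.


I(A:B) = S(A) + S(B) - S(AB)
= 1.11 + 0.65 - 1.2
= 0.5600

0.5600


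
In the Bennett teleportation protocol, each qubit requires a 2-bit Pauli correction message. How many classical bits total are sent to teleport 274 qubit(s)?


Quantum teleportation requires 2 classical bits per qubit teleported.
274 qubit(s) -> 2 * 274 = 548 classical bits

548


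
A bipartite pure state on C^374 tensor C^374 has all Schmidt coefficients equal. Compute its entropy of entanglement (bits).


For a maximally entangled state in d x d:
S = log2(d) = log2(374)
= 8.5469

8.5469


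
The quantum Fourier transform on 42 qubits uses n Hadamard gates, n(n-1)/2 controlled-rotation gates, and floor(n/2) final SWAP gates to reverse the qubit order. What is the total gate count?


Hadamard gates: 42
Controlled rotations: n*(n-1)/2 = 42*41/2 = 861
SWAP gates: floor(n/2) = floor(42/2) = 21
Total = 42 + 861 + 21
= 924

924


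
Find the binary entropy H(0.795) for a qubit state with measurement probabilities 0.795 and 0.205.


S = -p*log2(p) - (1-p)*log2(1-p)
p = 0.7950, 1-p = 0.2050
= -0.7950 * log2(0.7950) - 0.2050 * log2(0.2050)
= -(-0.2631) - (-0.4687)
= 0.7318

0.7318


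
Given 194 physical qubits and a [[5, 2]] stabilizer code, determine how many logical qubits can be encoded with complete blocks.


Each code block uses 5 physical qubits for 2 logical qubit(s).
Number of complete blocks = floor(194 / 5) = 38
Logical qubits = 38 * 2
= 76

76


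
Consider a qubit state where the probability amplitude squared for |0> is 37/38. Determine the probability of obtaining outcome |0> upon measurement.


|alpha|^2 = 37/38 = 0.9737
|beta|^2 = 1 - 37/38 = 1/38 = 0.0263
P(|0>) = |alpha|^2 = 0.9737

0.9737


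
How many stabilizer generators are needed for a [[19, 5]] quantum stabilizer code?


For an [[n,k]] stabilizer code:
Number of stabilizer generators = n - k
= 19 - 5
= 14

14


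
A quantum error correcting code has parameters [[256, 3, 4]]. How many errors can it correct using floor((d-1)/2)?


Code parameters: [[256, 3, 4]], distance d = 4.
Number of correctable errors = floor((d-1)/2)
= floor((4 - 1)/2)
= floor(3/2)
= 1

1


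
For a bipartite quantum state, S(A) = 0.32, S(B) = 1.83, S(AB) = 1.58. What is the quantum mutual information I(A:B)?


I(A:B) = S(A) + S(B) - S(AB)
= 0.32 + 1.83 - 1.58
= 0.5700

0.5700


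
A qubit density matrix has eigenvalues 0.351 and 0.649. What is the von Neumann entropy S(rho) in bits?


S = -p*log2(p) - (1-p)*log2(1-p)
p = 0.3510, 1-p = 0.6490
= -0.3510 * log2(0.3510) - 0.6490 * log2(0.6490)
= -(-0.5302) - (-0.4048)
= 0.9350

0.9350


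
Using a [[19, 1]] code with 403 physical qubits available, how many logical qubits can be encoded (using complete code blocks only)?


Each code block uses 19 physical qubits for 1 logical qubit(s).
Number of complete blocks = floor(403 / 19) = 21
Logical qubits = 21 * 1
= 21

21


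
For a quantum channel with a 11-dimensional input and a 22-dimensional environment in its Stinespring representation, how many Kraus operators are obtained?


Tracing out the environment in an orthonormal basis {|i>_E} gives Kraus operators K_i = <i|_E U |0>_E.
Number of Kraus operators = dim(H_env) = d_env
= 22

22


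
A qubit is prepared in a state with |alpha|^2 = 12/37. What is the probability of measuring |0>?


|alpha|^2 = 12/37 = 0.3243
|beta|^2 = 1 - 12/37 = 25/37 = 0.6757
P(|0>) = |alpha|^2 = 0.3243

0.3243


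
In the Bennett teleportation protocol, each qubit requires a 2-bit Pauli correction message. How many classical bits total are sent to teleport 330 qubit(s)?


Quantum teleportation requires 2 classical bits per qubit teleported.
330 qubit(s) -> 2 * 330 = 660 classical bits

660


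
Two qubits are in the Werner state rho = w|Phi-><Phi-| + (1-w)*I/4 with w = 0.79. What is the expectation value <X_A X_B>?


|Phi-> = (|00> - |11>)/sqrt(2)
For the pure Bell state, <X_A X_B> = -1 (Bell-state Pauli correlator).
The maximally-mixed part I/4 has tr(I/4 * P tensor P) = 0 for any traceless Pauli P.
So <X_A X_B>_rho = w * (-1) + (1 - w) * 0
= 0.79 * (-1)
= -0.7900

-0.7900


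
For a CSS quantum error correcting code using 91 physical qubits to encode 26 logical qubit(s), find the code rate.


Code rate R = k/n
= 26/91
= 0.2857

0.2857


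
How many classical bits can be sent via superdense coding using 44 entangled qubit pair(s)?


Superdense coding allows 2 classical bits per shared entangled pair.
44 pair(s) -> 2 * 44 = 88 classical bits

88


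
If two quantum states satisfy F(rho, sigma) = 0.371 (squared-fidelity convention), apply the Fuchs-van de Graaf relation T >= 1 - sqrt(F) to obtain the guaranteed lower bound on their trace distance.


Fuchs-van de Graaf (squared-fidelity convention): 1 - sqrt(F) <= T <= sqrt(1 - F).
Lower bound: T >= 1 - sqrt(F)
sqrt(F) = sqrt(0.371) = 0.6091
T >= 1 - 0.6091
T >= 0.3909

0.3909


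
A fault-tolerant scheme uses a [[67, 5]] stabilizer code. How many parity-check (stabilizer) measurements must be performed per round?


For an [[n,k]] stabilizer code:
Number of stabilizer generators = n - k
= 67 - 5
= 62

62


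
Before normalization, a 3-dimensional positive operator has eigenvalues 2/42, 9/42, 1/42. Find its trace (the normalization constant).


tr(M) = sum of eigenvalues
= 2/42 + 9/42 + 1/42
= 12/42
= 0.2857

0.2857


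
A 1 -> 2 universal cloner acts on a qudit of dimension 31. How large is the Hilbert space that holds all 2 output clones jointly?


Output space = H^(tensor 2) where dim(H) = 31
dim = 31^2
= 961

961


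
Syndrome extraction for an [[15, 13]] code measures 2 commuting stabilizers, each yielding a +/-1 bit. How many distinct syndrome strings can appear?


Each stabilizer generator gives a binary (+1 or -1) measurement outcome.
With 2 independent generators:
Total syndromes = 2^2
= 4

4


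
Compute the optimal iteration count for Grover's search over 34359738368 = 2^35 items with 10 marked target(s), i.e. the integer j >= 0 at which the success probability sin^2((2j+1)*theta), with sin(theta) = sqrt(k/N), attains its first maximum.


After j Grover iterations the success probability is P(j) = sin^2((2j+1)*theta), where sin(theta) = sqrt(k/N).
N = 2^35 = 34359738368, k = 10
sin(theta) = sqrt(k/N) = 1.70598448e-05
theta = arcsin(sqrt(k/N)) = 1.70598448e-05 rad
P(j) reaches its first maximum when (2j+1)*theta is as close as possible to pi/2, i.e. j = round(pi/(4*theta) - 1/2).
pi/(4*theta) - 1/2 = 46037.3258
(For comparison, the common estimate pi/4 * sqrt(N/k) = 46037.8258; the exact maximiser is used here.)
Optimal iterations = 46037

46037


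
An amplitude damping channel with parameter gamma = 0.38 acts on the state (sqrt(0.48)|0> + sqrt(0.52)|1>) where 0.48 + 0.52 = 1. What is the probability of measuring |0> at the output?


For amplitude damping with parameter gamma on state sqrt(a)|0> + sqrt(b)|1>:
alpha^2 = 0.48, beta^2 = 0.52
P(|0>) = alpha^2 + gamma * beta^2
= 0.48 + 0.38 * 0.52
= 0.48 + 0.1976
= 0.6776

0.6776


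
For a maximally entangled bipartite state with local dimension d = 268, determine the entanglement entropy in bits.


For a maximally entangled state in d x d:
S = log2(d) = log2(268)
= 8.0661

8.0661


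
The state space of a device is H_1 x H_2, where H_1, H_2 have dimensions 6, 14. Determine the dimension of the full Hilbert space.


dim(H_1 x H_2) = 6 * 14
= 84

84


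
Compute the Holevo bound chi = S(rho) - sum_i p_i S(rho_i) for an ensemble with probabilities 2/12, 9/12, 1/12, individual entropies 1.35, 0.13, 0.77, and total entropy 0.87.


chi = S(rho) - sum_i p_i * S(rho_i)
Weighted entropy = 2/12 * 1.35 + 9/12 * 0.13 + 1/12 * 0.77
= 0.3867
chi = 0.87 - 0.3867
= 0.4833

0.4833


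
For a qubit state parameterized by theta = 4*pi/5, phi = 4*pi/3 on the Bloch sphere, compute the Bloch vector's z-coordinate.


theta = 2.5133, phi = 4.1888
r_z = cos(theta) = -0.8090

-0.8090


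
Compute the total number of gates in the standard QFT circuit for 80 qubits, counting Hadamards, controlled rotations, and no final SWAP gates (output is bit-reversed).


Hadamard gates: 80
Controlled rotations: n*(n-1)/2 = 80*79/2 = 3160
SWAP gates: 0 (omitted)
Total = 80 + 3160
= 3240

3240


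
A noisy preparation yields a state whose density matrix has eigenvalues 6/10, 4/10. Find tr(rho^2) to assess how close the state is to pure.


tr(rho^2) = sum of eigenvalues squared
= (6/10)^2 + (4/10)^2
= (36 + 16) / 100
= 52/100
= 0.5200

0.5200


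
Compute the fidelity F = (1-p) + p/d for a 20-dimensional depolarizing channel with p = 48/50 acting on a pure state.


F = (1-p) + p/d
= (1 - 0.9600) + 0.9600/20
= 0.0400 + 0.0480
= 0.0880

0.0880


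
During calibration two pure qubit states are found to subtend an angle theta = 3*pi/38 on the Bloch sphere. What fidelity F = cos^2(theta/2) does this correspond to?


For states separated by angle theta on Bloch sphere:
F = cos^2(theta/2)
theta = 3*pi/38 = 0.2480
theta/2 = 0.1240
cos(theta/2) = 0.9923
F = 0.9847

0.9847


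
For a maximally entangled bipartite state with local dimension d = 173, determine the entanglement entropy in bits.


For a maximally entangled state in d x d:
S = log2(d) = log2(173)
= 7.4346

7.4346


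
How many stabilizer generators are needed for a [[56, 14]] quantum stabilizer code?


For an [[n,k]] stabilizer code:
Number of stabilizer generators = n - k
= 56 - 14
= 42

42


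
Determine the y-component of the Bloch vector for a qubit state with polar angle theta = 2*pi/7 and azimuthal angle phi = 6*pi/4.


theta = 0.8976, phi = 4.7124
r_y = sin(theta)*sin(phi) = 0.7818 * -1.0000
r_y = -0.7818

-0.7818


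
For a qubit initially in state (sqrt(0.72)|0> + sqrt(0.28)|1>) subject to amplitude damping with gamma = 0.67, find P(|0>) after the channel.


For amplitude damping with parameter gamma on state sqrt(a)|0> + sqrt(b)|1>:
alpha^2 = 0.72, beta^2 = 0.28
P(|0>) = alpha^2 + gamma * beta^2
= 0.72 + 0.67 * 0.28
= 0.72 + 0.1876
= 0.9076

0.9076


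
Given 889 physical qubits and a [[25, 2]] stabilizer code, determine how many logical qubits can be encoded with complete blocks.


Each code block uses 25 physical qubits for 2 logical qubit(s).
Number of complete blocks = floor(889 / 25) = 35
Logical qubits = 35 * 2
= 70

70


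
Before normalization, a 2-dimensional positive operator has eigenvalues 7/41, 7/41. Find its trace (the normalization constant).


tr(M) = sum of eigenvalues
= 7/41 + 7/41
= 14/41
= 0.3415

0.3415


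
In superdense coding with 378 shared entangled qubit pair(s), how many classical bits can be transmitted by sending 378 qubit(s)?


Superdense coding allows 2 classical bits per shared entangled pair.
378 pair(s) -> 2 * 378 = 756 classical bits

756


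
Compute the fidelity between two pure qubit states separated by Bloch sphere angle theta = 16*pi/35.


For states separated by angle theta on Bloch sphere:
F = cos^2(theta/2)
theta = 16*pi/35 = 1.4362
theta/2 = 0.7181
cos(theta/2) = 0.7531
F = 0.5671

0.5671


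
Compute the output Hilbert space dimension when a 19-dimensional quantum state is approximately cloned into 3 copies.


Output space = H^(tensor 3) where dim(H) = 19
dim = 19^3
= 361 (after 2 factors)
= 6859 (after 3 factors)
= 6859

6859


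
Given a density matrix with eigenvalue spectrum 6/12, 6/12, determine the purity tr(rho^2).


tr(rho^2) = sum of eigenvalues squared
= (6/12)^2 + (6/12)^2
= (36 + 36) / 144
= 72/144
= 0.5000

0.5000


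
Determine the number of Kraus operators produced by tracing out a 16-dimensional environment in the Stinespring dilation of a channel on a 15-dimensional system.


Tracing out the environment in an orthonormal basis {|i>_E} gives Kraus operators K_i = <i|_E U |0>_E.
Number of Kraus operators = dim(H_env) = d_env
= 16

16


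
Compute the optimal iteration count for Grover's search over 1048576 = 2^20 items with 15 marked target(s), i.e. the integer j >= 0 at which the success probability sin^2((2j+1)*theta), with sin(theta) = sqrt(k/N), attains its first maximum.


After j Grover iterations the success probability is P(j) = sin^2((2j+1)*theta), where sin(theta) = sqrt(k/N).
N = 2^20 = 1048576, k = 15
sin(theta) = sqrt(k/N) = 0.003782210299
theta = arcsin(sqrt(k/N)) = 0.003782219317 rad
P(j) reaches its first maximum when (2j+1)*theta is as close as possible to pi/2, i.e. j = round(pi/(4*theta) - 1/2).
pi/(4*theta) - 1/2 = 207.1554
(For comparison, the common estimate pi/4 * sqrt(N/k) = 207.6559; the exact maximiser is used here.)
Optimal iterations = 207

207


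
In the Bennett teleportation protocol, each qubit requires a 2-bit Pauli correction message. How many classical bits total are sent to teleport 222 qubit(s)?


Quantum teleportation requires 2 classical bits per qubit teleported.
222 qubit(s) -> 2 * 222 = 444 classical bits

444


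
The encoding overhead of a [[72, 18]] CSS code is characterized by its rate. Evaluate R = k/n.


Code rate R = k/n
= 18/72
= 0.2500

0.2500


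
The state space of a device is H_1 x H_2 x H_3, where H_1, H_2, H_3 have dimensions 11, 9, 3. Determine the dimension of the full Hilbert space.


dim(H_1 x H_2 x H_3) = 11 * 9 * 3
= 99 * 3
= 297

297


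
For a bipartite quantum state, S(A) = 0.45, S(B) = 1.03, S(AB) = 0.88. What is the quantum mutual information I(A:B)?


I(A:B) = S(A) + S(B) - S(AB)
= 0.45 + 1.03 - 0.88
= 0.6000

0.6000


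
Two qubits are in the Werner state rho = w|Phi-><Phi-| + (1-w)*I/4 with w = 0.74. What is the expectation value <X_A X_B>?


|Phi-> = (|00> - |11>)/sqrt(2)
For the pure Bell state, <X_A X_B> = -1 (Bell-state Pauli correlator).
The maximally-mixed part I/4 has tr(I/4 * P tensor P) = 0 for any traceless Pauli P.
So <X_A X_B>_rho = w * (-1) + (1 - w) * 0
= 0.74 * (-1)
= -0.7400

-0.7400


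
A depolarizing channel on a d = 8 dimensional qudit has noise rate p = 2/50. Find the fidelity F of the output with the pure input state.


F = (1-p) + p/d
= (1 - 0.0400) + 0.0400/8
= 0.9600 + 0.0050
= 0.9650

0.9650


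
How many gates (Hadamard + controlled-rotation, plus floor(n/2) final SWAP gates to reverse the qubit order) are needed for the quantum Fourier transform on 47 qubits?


Hadamard gates: 47
Controlled rotations: n*(n-1)/2 = 47*46/2 = 1081
SWAP gates: floor(n/2) = floor(47/2) = 23
Total = 47 + 1081 + 23
= 1151

1151


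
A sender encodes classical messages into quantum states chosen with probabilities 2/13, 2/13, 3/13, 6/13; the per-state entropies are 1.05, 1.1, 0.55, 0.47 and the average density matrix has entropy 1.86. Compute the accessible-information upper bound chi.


chi = S(rho) - sum_i p_i * S(rho_i)
Weighted entropy = 2/13 * 1.05 + 2/13 * 1.1 + 3/13 * 0.55 + 6/13 * 0.47
= 0.6746
chi = 1.86 - 0.6746
= 1.1854

1.1854


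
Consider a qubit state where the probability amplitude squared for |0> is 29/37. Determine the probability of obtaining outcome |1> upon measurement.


|alpha|^2 = 29/37 = 0.7838
|beta|^2 = 1 - 29/37 = 8/37 = 0.2162
P(|1>) = |beta|^2 = 0.2162

0.2162


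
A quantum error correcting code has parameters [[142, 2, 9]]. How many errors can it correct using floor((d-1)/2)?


Code parameters: [[142, 2, 9]], distance d = 9.
Number of correctable errors = floor((d-1)/2)
= floor((9 - 1)/2)
= floor(8/2)
= 4

4


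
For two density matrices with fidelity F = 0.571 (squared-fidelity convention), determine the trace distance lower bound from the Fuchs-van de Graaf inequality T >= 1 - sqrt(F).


Fuchs-van de Graaf (squared-fidelity convention): 1 - sqrt(F) <= T <= sqrt(1 - F).
Lower bound: T >= 1 - sqrt(F)
sqrt(F) = sqrt(0.571) = 0.7556
T >= 1 - 0.7556
T >= 0.2444

0.2444


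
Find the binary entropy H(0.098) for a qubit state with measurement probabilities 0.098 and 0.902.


S = -p*log2(p) - (1-p)*log2(1-p)
p = 0.0980, 1-p = 0.9020
= -0.0980 * log2(0.0980) - 0.9020 * log2(0.9020)
= -(-0.3284) - (-0.1342)
= 0.4626

0.4626


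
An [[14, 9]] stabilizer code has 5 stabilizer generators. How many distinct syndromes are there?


Each stabilizer generator gives a binary (+1 or -1) measurement outcome.
With 5 independent generators:
Total syndromes = 2^5
= 32

32


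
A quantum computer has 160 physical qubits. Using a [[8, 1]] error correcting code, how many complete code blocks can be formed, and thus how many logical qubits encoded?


Each code block uses 8 physical qubits for 1 logical qubit(s).
Number of complete blocks = floor(160 / 8) = 20
Logical qubits = 20 * 1
= 20

20


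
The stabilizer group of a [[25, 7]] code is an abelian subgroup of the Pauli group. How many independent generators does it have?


For an [[n,k]] stabilizer code:
Number of stabilizer generators = n - k
= 25 - 7
= 18

18


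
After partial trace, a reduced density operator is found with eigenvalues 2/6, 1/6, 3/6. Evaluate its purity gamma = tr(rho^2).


tr(rho^2) = sum of eigenvalues squared
= (2/6)^2 + (1/6)^2 + (3/6)^2
= (4 + 1 + 9) / 36
= 14/36
= 0.3889

0.3889


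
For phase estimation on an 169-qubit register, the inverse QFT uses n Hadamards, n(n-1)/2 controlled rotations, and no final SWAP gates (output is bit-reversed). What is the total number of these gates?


Hadamard gates: 169
Controlled rotations: n*(n-1)/2 = 169*168/2 = 14196
SWAP gates: 0 (omitted)
Total = 169 + 14196
= 14365

14365


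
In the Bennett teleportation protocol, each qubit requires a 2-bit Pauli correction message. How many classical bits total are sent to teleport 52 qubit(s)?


Quantum teleportation requires 2 classical bits per qubit teleported.
52 qubit(s) -> 2 * 52 = 104 classical bits

104


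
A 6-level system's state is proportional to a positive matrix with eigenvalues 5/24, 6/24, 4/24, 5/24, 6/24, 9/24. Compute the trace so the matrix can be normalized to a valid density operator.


tr(M) = sum of eigenvalues
= 5/24 + 6/24 + 4/24 + 5/24 + 6/24 + 9/24
= 35/24
= 1.4583

1.4583


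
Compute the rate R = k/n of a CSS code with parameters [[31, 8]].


Code rate R = k/n
= 8/31
= 0.2581

0.2581


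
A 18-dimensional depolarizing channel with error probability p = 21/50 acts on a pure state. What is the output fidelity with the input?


F = (1-p) + p/d
= (1 - 0.4200) + 0.4200/18
= 0.5800 + 0.0233
= 0.6033

0.6033


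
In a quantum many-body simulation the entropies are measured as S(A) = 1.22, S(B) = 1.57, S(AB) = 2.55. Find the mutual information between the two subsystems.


I(A:B) = S(A) + S(B) - S(AB)
= 1.22 + 1.57 - 2.55
= 0.2400

0.2400


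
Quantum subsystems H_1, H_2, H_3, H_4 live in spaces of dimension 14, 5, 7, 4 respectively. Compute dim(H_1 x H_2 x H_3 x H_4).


dim(H_1 x H_2 x H_3 x H_4) = 14 * 5 * 7 * 4
= 70 * 7 * 4
= 490 * 4
= 1960

1960


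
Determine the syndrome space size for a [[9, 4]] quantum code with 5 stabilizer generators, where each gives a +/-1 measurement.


Each stabilizer generator gives a binary (+1 or -1) measurement outcome.
With 5 independent generators:
Total syndromes = 2^5
= 32

32


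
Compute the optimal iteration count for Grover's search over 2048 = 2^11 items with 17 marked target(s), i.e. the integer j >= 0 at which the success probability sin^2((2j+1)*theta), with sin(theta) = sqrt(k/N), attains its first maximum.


After j Grover iterations the success probability is P(j) = sin^2((2j+1)*theta), where sin(theta) = sqrt(k/N).
N = 2^11 = 2048, k = 17
sin(theta) = sqrt(k/N) = 0.09110862336
theta = arcsin(sqrt(k/N)) = 0.09123514198 rad
P(j) reaches its first maximum when (2j+1)*theta is as close as possible to pi/2, i.e. j = round(pi/(4*theta) - 1/2).
pi/(4*theta) - 1/2 = 8.1085
(For comparison, the common estimate pi/4 * sqrt(N/k) = 8.6205; the exact maximiser is used here.)
Optimal iterations = 8

8


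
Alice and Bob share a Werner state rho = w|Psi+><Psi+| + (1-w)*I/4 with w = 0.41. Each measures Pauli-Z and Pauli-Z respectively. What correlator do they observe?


|Psi+> = (|01> + |10>)/sqrt(2)
For the pure Bell state, <Z_A Z_B> = -1 (Bell-state Pauli correlator).
The maximally-mixed part I/4 has tr(I/4 * P tensor P) = 0 for any traceless Pauli P.
So <Z_A Z_B>_rho = w * (-1) + (1 - w) * 0
= 0.41 * (-1)
= -0.4100

-0.4100


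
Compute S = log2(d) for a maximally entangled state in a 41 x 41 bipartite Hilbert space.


For a maximally entangled state in d x d:
S = log2(d) = log2(41)
= 5.3576

5.3576


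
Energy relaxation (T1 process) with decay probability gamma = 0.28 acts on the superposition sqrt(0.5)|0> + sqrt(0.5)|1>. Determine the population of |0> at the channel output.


For amplitude damping with parameter gamma on state sqrt(a)|0> + sqrt(b)|1>:
alpha^2 = 0.5, beta^2 = 0.5
P(|0>) = alpha^2 + gamma * beta^2
= 0.5 + 0.28 * 0.5
= 0.5 + 0.1400
= 0.6400

0.6400


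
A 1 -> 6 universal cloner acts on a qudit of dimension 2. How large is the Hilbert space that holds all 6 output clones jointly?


Output space = H^(tensor 6) where dim(H) = 2
dim = 2^6
= 4 (after 2 factors)
= 8 (after 3 factors)
= 16 (after 4 factors)
= 32 (after 5 factors)
= 64 (after 6 factors)
= 64

64


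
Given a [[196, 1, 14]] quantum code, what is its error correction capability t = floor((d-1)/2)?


Code parameters: [[196, 1, 14]], distance d = 14.
Number of correctable errors = floor((d-1)/2)
= floor((14 - 1)/2)
= floor(13/2)
= 6

6


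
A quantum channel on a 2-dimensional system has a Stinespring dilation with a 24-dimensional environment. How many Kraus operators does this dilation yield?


Tracing out the environment in an orthonormal basis {|i>_E} gives Kraus operators K_i = <i|_E U |0>_E.
Number of Kraus operators = dim(H_env) = d_env
= 24

24


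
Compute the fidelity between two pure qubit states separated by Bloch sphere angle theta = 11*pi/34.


For states separated by angle theta on Bloch sphere:
F = cos^2(theta/2)
theta = 11*pi/34 = 1.0164
theta/2 = 0.5082
cos(theta/2) = 0.8736
F = 0.7632

0.7632


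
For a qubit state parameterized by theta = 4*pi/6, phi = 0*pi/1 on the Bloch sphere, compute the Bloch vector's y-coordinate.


theta = 2.0944, phi = 0.0000
r_y = sin(theta)*sin(phi) = 0.8660 * 0.0000
r_y = 0.0000

0.0000


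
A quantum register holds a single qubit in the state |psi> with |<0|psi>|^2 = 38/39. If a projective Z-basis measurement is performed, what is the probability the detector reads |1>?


|alpha|^2 = 38/39 = 0.9744
|beta|^2 = 1 - 38/39 = 1/39 = 0.0256
P(|1>) = |beta|^2 = 0.0256

0.0256


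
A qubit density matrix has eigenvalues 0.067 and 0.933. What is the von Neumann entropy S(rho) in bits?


S = -p*log2(p) - (1-p)*log2(1-p)
p = 0.0670, 1-p = 0.9330
= -0.0670 * log2(0.0670) - 0.9330 * log2(0.9330)
= -(-0.2613) - (-0.0933)
= 0.3546

0.3546


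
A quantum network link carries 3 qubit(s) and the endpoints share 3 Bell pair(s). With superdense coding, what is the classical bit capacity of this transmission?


Superdense coding allows 2 classical bits per shared entangled pair.
3 pair(s) -> 2 * 3 = 6 classical bits

6


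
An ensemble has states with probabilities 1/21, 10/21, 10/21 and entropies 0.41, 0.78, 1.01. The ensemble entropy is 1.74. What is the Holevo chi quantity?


chi = S(rho) - sum_i p_i * S(rho_i)
Weighted entropy = 1/21 * 0.41 + 10/21 * 0.78 + 10/21 * 1.01
= 0.8719
chi = 1.74 - 0.8719
= 0.8681

0.8681


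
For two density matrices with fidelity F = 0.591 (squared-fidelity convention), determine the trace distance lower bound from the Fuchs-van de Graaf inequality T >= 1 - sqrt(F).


Fuchs-van de Graaf (squared-fidelity convention): 1 - sqrt(F) <= T <= sqrt(1 - F).
Lower bound: T >= 1 - sqrt(F)
sqrt(F) = sqrt(0.591) = 0.7688
T >= 1 - 0.7688
T >= 0.2312

0.2312


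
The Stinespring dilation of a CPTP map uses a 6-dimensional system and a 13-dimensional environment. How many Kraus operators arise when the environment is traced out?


Tracing out the environment in an orthonormal basis {|i>_E} gives Kraus operators K_i = <i|_E U |0>_E.
Number of Kraus operators = dim(H_env) = d_env
= 13

13


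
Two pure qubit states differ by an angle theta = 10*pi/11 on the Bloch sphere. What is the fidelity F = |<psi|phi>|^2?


For states separated by angle theta on Bloch sphere:
F = cos^2(theta/2)
theta = 10*pi/11 = 2.8560
theta/2 = 1.4280
cos(theta/2) = 0.1423
F = 0.0203

0.0203


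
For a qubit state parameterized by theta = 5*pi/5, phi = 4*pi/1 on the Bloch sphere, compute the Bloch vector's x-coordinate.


theta = 3.1416, phi = 12.5664
r_x = sin(theta)*cos(phi) = 0.0000 * 1.0000
r_x = 0.0000

0.0000


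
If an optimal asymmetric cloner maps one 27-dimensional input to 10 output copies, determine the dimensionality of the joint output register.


Output space = H^(tensor 10) where dim(H) = 27
dim = 27^10
= 729 (after 2 factors)
= 19683 (after 3 factors)
= 531441 (after 4 factors)
= 14348907 (after 5 factors)
= 387420489 (after 6 factors)
= 10460353203 (after 7 factors)
= 282429536481 (after 8 factors)
= 7625597484987 (after 9 factors)
= 205891132094649 (after 10 factors)
= 205891132094649

205891132094649


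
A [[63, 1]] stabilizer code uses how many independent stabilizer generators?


For an [[n,k]] stabilizer code:
Number of stabilizer generators = n - k
= 63 - 1
= 62

62


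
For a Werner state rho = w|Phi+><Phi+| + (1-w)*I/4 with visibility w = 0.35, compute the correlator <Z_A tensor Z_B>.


|Phi+> = (|00> + |11>)/sqrt(2)
For the pure Bell state, <Z_A Z_B> = +1 (Bell-state Pauli correlator).
The maximally-mixed part I/4 has tr(I/4 * P tensor P) = 0 for any traceless Pauli P.
So <Z_A Z_B>_rho = w * (+1) + (1 - w) * 0
= 0.35 * (+1)
= 0.3500

0.3500


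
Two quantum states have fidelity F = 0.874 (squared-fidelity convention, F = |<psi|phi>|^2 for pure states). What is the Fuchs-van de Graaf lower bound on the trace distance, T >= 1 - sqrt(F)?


Fuchs-van de Graaf (squared-fidelity convention): 1 - sqrt(F) <= T <= sqrt(1 - F).
Lower bound: T >= 1 - sqrt(F)
sqrt(F) = sqrt(0.874) = 0.9349
T >= 1 - 0.9349
T >= 0.0651

0.0651


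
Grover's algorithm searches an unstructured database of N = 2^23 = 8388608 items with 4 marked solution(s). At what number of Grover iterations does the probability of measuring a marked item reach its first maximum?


After j Grover iterations the success probability is P(j) = sin^2((2j+1)*theta), where sin(theta) = sqrt(k/N).
N = 2^23 = 8388608, k = 4
sin(theta) = sqrt(k/N) = 0.000690533966
theta = arcsin(sqrt(k/N)) = 0.0006905340209 rad
P(j) reaches its first maximum when (2j+1)*theta is as close as possible to pi/2, i.e. j = round(pi/(4*theta) - 1/2).
pi/(4*theta) - 1/2 = 1136.8779
(For comparison, the common estimate pi/4 * sqrt(N/k) = 1137.3780; the exact maximiser is used here.)
Optimal iterations = 1137

1137


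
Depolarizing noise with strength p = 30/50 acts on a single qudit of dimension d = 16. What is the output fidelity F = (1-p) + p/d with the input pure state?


F = (1-p) + p/d
= (1 - 0.6000) + 0.6000/16
= 0.4000 + 0.0375
= 0.4375

0.4375


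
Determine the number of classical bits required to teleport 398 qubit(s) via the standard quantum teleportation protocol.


Quantum teleportation requires 2 classical bits per qubit teleported.
398 qubit(s) -> 2 * 398 = 796 classical bits

796


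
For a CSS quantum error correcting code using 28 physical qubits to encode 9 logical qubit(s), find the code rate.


Code rate R = k/n
= 9/28
= 0.3214

0.3214


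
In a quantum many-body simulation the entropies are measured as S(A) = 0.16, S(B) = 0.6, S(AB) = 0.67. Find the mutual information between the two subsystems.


I(A:B) = S(A) + S(B) - S(AB)
= 0.16 + 0.6 - 0.67
= 0.0900

0.0900


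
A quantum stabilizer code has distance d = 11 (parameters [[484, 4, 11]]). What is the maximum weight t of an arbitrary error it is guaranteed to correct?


Code parameters: [[484, 4, 11]], distance d = 11.
Number of correctable errors = floor((d-1)/2)
= floor((11 - 1)/2)
= floor(10/2)
= 5

5


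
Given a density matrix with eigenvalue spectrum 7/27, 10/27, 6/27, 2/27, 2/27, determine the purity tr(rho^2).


tr(rho^2) = sum of eigenvalues squared
= (7/27)^2 + (10/27)^2 + (6/27)^2 + (2/27)^2 + (2/27)^2
= (49 + 100 + 36 + 4 + 4) / 729
= 193/729
= 0.2647

0.2647


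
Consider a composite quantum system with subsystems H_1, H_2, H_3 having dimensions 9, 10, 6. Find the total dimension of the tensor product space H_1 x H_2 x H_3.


dim(H_1 x H_2 x H_3) = 9 * 10 * 6
= 90 * 6
= 540

540


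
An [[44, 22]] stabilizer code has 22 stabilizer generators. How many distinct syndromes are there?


Each stabilizer generator gives a binary (+1 or -1) measurement outcome.
With 22 independent generators:
Total syndromes = 2^22
= 4194304

4194304


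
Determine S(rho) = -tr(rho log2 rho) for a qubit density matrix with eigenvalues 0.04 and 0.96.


S = -p*log2(p) - (1-p)*log2(1-p)
p = 0.0400, 1-p = 0.9600
= -0.0400 * log2(0.0400) - 0.9600 * log2(0.9600)
= -(-0.1858) - (-0.0565)
= 0.2423

0.2423


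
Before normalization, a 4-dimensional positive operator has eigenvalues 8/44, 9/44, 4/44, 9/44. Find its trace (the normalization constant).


tr(M) = sum of eigenvalues
= 8/44 + 9/44 + 4/44 + 9/44
= 30/44
= 0.6818

0.6818


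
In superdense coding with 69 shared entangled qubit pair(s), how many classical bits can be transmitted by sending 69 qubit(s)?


Superdense coding allows 2 classical bits per shared entangled pair.
69 pair(s) -> 2 * 69 = 138 classical bits

138


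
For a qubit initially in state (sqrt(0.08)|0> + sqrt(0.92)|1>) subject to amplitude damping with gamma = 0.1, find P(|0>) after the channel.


For amplitude damping with parameter gamma on state sqrt(a)|0> + sqrt(b)|1>:
alpha^2 = 0.08, beta^2 = 0.92
P(|0>) = alpha^2 + gamma * beta^2
= 0.08 + 0.1 * 0.92
= 0.08 + 0.0920
= 0.1720

0.1720


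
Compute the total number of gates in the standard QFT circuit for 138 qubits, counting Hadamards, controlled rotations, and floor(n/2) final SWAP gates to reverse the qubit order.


Hadamard gates: 138
Controlled rotations: n*(n-1)/2 = 138*137/2 = 9453
SWAP gates: floor(n/2) = floor(138/2) = 69
Total = 138 + 9453 + 69
= 9660

9660


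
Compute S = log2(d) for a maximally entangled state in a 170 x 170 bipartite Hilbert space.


For a maximally entangled state in d x d:
S = log2(d) = log2(170)
= 7.4094

7.4094


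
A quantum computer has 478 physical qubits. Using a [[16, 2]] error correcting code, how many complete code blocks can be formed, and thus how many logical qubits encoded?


Each code block uses 16 physical qubits for 2 logical qubit(s).
Number of complete blocks = floor(478 / 16) = 29
Logical qubits = 29 * 2
= 58

58


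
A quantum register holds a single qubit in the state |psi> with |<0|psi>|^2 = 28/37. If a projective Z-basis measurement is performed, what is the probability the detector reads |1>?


|alpha|^2 = 28/37 = 0.7568
|beta|^2 = 1 - 28/37 = 9/37 = 0.2432
P(|1>) = |beta|^2 = 0.2432

0.2432


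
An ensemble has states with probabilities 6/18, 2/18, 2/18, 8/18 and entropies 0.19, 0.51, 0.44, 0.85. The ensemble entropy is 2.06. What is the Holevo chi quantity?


chi = S(rho) - sum_i p_i * S(rho_i)
Weighted entropy = 6/18 * 0.19 + 2/18 * 0.51 + 2/18 * 0.44 + 8/18 * 0.85
= 0.5467
chi = 2.06 - 0.5467
= 1.5133

1.5133


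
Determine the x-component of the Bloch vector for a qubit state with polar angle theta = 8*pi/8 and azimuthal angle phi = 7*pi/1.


theta = 3.1416, phi = 21.9911
r_x = sin(theta)*cos(phi) = 0.0000 * -1.0000
r_x = 0.0000

0.0000


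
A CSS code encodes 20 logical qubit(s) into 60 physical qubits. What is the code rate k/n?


Code rate R = k/n
= 20/60
= 0.3333

0.3333


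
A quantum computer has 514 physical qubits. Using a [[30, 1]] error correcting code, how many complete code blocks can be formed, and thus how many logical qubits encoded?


Each code block uses 30 physical qubits for 1 logical qubit(s).
Number of complete blocks = floor(514 / 30) = 17
Logical qubits = 17 * 1
= 17

17


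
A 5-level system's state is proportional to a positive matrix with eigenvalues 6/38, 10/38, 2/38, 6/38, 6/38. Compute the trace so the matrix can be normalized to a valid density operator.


tr(M) = sum of eigenvalues
= 6/38 + 10/38 + 2/38 + 6/38 + 6/38
= 30/38
= 0.7895

0.7895


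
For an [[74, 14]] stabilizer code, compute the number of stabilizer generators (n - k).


For an [[n,k]] stabilizer code:
Number of stabilizer generators = n - k
= 74 - 14
= 60

60


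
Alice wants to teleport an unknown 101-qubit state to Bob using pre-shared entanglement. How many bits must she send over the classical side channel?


Quantum teleportation requires 2 classical bits per qubit teleported.
101 qubit(s) -> 2 * 101 = 202 classical bits

202


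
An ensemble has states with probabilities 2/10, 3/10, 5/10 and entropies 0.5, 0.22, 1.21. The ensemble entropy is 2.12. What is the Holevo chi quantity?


chi = S(rho) - sum_i p_i * S(rho_i)
Weighted entropy = 2/10 * 0.5 + 3/10 * 0.22 + 5/10 * 1.21
= 0.7710
chi = 2.12 - 0.7710
= 1.3490

1.3490


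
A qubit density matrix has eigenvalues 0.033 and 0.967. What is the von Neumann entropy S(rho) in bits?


S = -p*log2(p) - (1-p)*log2(1-p)
p = 0.0330, 1-p = 0.9670
= -0.0330 * log2(0.0330) - 0.9670 * log2(0.9670)
= -(-0.1624) - (-0.0468)
= 0.2092

0.2092


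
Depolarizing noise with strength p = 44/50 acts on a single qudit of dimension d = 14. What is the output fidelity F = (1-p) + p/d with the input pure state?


F = (1-p) + p/d
= (1 - 0.8800) + 0.8800/14
= 0.1200 + 0.0629
= 0.1829

0.1829


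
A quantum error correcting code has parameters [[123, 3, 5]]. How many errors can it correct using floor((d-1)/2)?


Code parameters: [[123, 3, 5]], distance d = 5.
Number of correctable errors = floor((d-1)/2)
= floor((5 - 1)/2)
= floor(4/2)
= 2

2


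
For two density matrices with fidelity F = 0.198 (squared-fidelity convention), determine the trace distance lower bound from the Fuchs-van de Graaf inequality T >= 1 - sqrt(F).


Fuchs-van de Graaf (squared-fidelity convention): 1 - sqrt(F) <= T <= sqrt(1 - F).
Lower bound: T >= 1 - sqrt(F)
sqrt(F) = sqrt(0.198) = 0.4450
T >= 1 - 0.4450
T >= 0.5550

0.5550


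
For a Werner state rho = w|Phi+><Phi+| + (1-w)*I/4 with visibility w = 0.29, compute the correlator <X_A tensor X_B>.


|Phi+> = (|00> + |11>)/sqrt(2)
For the pure Bell state, <X_A X_B> = +1 (Bell-state Pauli correlator).
The maximally-mixed part I/4 has tr(I/4 * P tensor P) = 0 for any traceless Pauli P.
So <X_A X_B>_rho = w * (+1) + (1 - w) * 0
= 0.29 * (+1)
= 0.2900

0.2900


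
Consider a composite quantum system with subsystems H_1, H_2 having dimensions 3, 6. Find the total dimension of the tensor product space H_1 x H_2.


dim(H_1 x H_2) = 3 * 6
= 18

18


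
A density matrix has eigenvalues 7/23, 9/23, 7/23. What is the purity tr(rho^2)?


tr(rho^2) = sum of eigenvalues squared
= (7/23)^2 + (9/23)^2 + (7/23)^2
= (49 + 81 + 49) / 529
= 179/529
= 0.3384

0.3384


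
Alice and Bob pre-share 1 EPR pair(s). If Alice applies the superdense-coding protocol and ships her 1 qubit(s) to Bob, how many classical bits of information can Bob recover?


Superdense coding allows 2 classical bits per shared entangled pair.
1 pair(s) -> 2 * 1 = 2 classical bits

2


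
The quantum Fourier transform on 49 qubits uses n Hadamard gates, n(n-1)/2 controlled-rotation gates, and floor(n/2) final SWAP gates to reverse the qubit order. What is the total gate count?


Hadamard gates: 49
Controlled rotations: n*(n-1)/2 = 49*48/2 = 1176
SWAP gates: floor(n/2) = floor(49/2) = 24
Total = 49 + 1176 + 24
= 1249

1249


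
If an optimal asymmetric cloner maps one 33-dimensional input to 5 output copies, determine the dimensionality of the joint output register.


Output space = H^(tensor 5) where dim(H) = 33
dim = 33^5
= 1089 (after 2 factors)
= 35937 (after 3 factors)
= 1185921 (after 4 factors)
= 39135393 (after 5 factors)
= 39135393

39135393


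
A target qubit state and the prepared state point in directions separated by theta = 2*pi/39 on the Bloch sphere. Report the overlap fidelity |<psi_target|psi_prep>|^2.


For states separated by angle theta on Bloch sphere:
F = cos^2(theta/2)
theta = 2*pi/39 = 0.1611
theta/2 = 0.0806
cos(theta/2) = 0.9968
F = 0.9935

0.9935


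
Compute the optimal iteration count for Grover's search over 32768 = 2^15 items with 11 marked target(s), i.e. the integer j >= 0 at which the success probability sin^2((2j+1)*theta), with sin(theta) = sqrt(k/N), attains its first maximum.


After j Grover iterations the success probability is P(j) = sin^2((2j+1)*theta), where sin(theta) = sqrt(k/N).
N = 2^15 = 32768, k = 11
sin(theta) = sqrt(k/N) = 0.01832193656
theta = arcsin(sqrt(k/N)) = 0.01832296181 rad
P(j) reaches its first maximum when (2j+1)*theta is as close as possible to pi/2, i.e. j = round(pi/(4*theta) - 1/2).
pi/(4*theta) - 1/2 = 42.3641
(For comparison, the common estimate pi/4 * sqrt(N/k) = 42.8665; the exact maximiser is used here.)
Optimal iterations = 42

42
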